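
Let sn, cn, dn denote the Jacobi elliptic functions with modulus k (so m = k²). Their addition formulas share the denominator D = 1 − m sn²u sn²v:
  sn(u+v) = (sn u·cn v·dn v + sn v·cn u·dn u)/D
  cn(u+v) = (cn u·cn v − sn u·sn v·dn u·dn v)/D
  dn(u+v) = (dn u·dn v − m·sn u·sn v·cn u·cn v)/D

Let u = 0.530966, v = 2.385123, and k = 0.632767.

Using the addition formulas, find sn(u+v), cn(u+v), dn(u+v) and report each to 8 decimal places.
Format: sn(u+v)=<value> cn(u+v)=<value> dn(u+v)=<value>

sn u = 0.498238614251721, cn u = 0.8670399548282217, dn u = 0.9490023641345186
sn v = 0.8863371105754054, cn v = -0.46304052351478, dn v = 0.8279209061293261
m = k² = 0.400394076289
D = 1 − m·sn²u·sn²v = 0.9219163193816332
sn(u+v) = (sn u·cn v·dn v + sn v·cn u·dn u)/D = 0.5382933126014905/0.9219163193816332 = 0.5838852196070742
cn(u+v) = (cn u·cn v − sn u·sn v·dn u·dn v)/D = -0.7484450611438969/0.9219163193816332 = -0.8118362213675851
dn(u+v) = (dn u·dn v − m·sn u·sn v·cn u·cn v)/D = 0.856686428258375/0.9219163193816332 = 0.9292453232989621

sn(u+v)=0.58388522 cn(u+v)=-0.81183622 dn(u+v)=0.92924532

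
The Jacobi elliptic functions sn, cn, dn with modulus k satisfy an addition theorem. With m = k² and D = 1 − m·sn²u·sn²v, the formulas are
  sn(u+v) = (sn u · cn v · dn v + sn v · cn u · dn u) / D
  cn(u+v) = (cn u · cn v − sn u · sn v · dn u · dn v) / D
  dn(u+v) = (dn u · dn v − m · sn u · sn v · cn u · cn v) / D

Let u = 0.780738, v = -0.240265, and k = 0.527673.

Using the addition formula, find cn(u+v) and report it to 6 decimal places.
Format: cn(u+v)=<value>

cn(u+v)=0.860990

sn u = 0.6898502545911377, cn u = 0.7239520883598185, dn u = 0.9313929474157083
sn v = -0.237342463732661, cn v = 0.971426041914314, dn v = 0.9921265747435351
m = k² = 0.278438794929
D = 1 − m·sn²u·sn²v = 0.9925356792062954
cn(u+v) = (cn u·cn v − sn u·sn v·dn u·dn v)/D = 0.8545629069278327/0.9925356792062954 = 0.8609896095737375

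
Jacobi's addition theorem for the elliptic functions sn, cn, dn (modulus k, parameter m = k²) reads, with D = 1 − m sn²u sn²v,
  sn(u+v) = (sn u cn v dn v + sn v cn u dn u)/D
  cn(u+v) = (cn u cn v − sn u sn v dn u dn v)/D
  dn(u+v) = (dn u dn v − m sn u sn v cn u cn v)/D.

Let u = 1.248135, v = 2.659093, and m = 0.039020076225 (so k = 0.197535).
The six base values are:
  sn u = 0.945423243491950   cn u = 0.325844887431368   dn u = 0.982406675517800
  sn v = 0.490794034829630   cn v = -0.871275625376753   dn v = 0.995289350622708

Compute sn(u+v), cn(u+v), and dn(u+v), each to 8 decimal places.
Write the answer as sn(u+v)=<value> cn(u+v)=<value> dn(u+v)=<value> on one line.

sn(u+v)=-0.66834971 cn(u+v)=-0.74384721 dn(u+v)=0.99124673

m = k² = 0.039020076225
D = 1 − m·sn²u·sn²v = 0.9915988407842414
sn(u+v) = (sn u·cn v·dn v + sn v·cn u·dn u)/D = -0.6627347970964893/0.9915988407842414 = -0.6683497094171084
cn(u+v) = (cn u·cn v − sn u·sn v·dn u·dn v)/D = -0.7375980272222307/0.9915988407842414 = -0.7438472060323052
dn(u+v) = (dn u·dn v − m·sn u·sn v·cn u·cn v)/D = 0.9829191035772273/0.9915988407842414 = 0.9912467251372042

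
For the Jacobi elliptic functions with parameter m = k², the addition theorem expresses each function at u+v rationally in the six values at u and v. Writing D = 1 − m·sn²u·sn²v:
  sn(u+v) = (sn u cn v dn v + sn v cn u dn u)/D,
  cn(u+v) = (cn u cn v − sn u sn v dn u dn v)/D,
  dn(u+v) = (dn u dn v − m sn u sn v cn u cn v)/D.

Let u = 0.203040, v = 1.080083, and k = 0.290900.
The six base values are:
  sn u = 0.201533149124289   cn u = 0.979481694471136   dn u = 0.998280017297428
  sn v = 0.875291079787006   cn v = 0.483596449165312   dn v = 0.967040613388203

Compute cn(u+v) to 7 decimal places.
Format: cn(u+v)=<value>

m = k² = 0.08462281
D = 1 − m·sn²u·sn²v = 0.9973667903991739
cn(u+v) = (cn u·cn v − sn u·sn v·dn u·dn v)/D = 0.3033811482714043/0.9973667903991739 = 0.304182123559561

cn(u+v)=0.3041821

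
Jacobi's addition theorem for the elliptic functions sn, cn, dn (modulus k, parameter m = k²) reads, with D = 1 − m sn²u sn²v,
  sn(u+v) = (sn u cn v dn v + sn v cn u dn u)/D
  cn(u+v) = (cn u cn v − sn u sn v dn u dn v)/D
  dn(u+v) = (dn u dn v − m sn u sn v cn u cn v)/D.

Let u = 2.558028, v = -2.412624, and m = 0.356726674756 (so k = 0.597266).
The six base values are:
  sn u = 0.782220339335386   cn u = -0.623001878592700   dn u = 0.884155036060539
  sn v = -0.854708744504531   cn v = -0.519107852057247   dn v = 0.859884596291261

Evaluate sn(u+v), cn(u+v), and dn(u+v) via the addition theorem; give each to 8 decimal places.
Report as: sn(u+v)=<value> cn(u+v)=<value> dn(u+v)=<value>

m = k² = 0.356726674756
D = 1 − m·sn²u·sn²v = 0.8405479567854067
sn(u+v) = (sn u·cn v·dn v + sn v·cn u·dn u)/D = 0.1216375111631016/0.8405479567854067 = 0.1447121608959616
cn(u+v) = (cn u·cn v − sn u·sn v·dn u·dn v)/D = 0.8317001764663564/0.8405479567854067 = 0.9894737947458848
dn(u+v) = (dn u·dn v − m·sn u·sn v·cn u·cn v)/D = 0.8374024435470423/0.8405479567854067 = 0.9962577825417669

sn(u+v)=0.14471216 cn(u+v)=0.98947379 dn(u+v)=0.99625778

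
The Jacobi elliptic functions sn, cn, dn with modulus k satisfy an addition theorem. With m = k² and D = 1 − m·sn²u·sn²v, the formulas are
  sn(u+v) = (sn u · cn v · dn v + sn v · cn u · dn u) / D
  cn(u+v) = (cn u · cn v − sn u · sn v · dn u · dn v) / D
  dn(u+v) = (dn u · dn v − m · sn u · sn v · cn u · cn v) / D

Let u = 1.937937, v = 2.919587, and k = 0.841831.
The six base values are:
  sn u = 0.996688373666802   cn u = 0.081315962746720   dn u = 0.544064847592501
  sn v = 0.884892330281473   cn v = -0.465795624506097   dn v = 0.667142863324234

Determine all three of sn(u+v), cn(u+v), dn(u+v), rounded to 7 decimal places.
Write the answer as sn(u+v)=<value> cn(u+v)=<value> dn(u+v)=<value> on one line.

m = k² = 0.708679432561
D = 1 − m·sn²u·sn²v = 0.4487488923635207
sn(u+v) = (sn u·cn v·dn v + sn v·cn u·dn u)/D = -0.2705744709953194/0.4487488923635207 = -0.6029529556501581
cn(u+v) = (cn u·cn v − sn u·sn v·dn u·dn v)/D = -0.358001430224922/0.4487488923635207 = -0.7977767440034452
dn(u+v) = (dn u·dn v − m·sn u·sn v·cn u·cn v)/D = 0.3866429378210996/0.4487488923635207 = 0.8616019881067238

sn(u+v)=-0.6029530 cn(u+v)=-0.7977767 dn(u+v)=0.8616020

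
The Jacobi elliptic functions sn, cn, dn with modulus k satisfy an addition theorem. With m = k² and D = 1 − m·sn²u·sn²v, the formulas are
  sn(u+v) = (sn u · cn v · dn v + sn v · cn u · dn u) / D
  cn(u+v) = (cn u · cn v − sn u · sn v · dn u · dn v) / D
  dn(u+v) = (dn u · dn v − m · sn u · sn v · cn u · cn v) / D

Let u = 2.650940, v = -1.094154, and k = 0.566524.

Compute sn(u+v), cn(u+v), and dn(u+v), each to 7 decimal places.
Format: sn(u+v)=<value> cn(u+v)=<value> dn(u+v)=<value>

sn(u+v)=0.9902241 cn(u+v)=0.1394858 dn(u+v)=0.8278255

sn u = 0.7016081909780809, cn u = -0.7125629420286076, dn u = 0.9176117566138999
sn v = -0.8620180615266634, cn v = 0.5068775607598087, dn v = 0.872645660356492
m = k² = 0.320949442576
D = 1 − m·sn²u·sn²v = 0.8826025515407491
sn(u+v) = (sn u·cn v·dn v + sn v·cn u·dn u)/D = 0.8739742911147594/0.8826025515407491 = 0.9902240703803457
cn(u+v) = (cn u·cn v − sn u·sn v·dn u·dn v)/D = 0.1231105294306481/0.8826025515407491 = 0.1394858073044718
dn(u+v) = (dn u·dn v − m·sn u·sn v·cn u·cn v)/D = 0.7306408902915977/0.8826025515407491 = 0.8278254906652222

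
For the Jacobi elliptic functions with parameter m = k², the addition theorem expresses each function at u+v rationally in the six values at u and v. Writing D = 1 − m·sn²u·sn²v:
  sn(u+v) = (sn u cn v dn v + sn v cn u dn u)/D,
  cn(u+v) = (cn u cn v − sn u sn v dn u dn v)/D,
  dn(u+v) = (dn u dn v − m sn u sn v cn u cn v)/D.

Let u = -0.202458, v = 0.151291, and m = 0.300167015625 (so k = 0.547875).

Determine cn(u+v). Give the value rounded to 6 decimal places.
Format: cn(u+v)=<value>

sn u = -0.2006745938313464, cn u = 0.9796579542833428, dn u = 0.9939377175905431
sn v = 0.150544086278995, cn v = 0.9886032966192367, dn v = 0.9965927745391543
m = k² = 0.300167015625
D = 1 − m·sn²u·sn²v = 0.9997260475727019
cn(u+v) = (cn u·cn v − sn u·sn v·dn u·dn v)/D = 0.9984180031754176/0.9997260475727019 = 0.9986915971625825

cn(u+v)=0.998692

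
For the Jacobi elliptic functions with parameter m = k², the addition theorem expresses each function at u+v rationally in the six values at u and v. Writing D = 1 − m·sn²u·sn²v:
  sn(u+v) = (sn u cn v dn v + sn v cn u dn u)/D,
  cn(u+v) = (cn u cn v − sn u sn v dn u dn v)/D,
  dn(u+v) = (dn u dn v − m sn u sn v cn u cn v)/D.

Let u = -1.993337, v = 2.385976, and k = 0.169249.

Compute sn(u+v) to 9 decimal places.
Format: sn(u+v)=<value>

sn(u+v)=0.382369073

sn u = -0.9189083092535598, cn u = -0.3944711892962072, dn u = 0.9878320647975988
sn v = 0.7007802833430492, cn v = -0.7133771754672529, dn v = 0.9929413531782668
m = k² = 0.028645224001
D = 1 − m·sn²u·sn²v = 0.9881215348268958
sn(u+v) = (sn u·cn v·dn v + sn v·cn u·dn u)/D = 0.377827115408846/0.9881215348268958 = 0.3823690731272603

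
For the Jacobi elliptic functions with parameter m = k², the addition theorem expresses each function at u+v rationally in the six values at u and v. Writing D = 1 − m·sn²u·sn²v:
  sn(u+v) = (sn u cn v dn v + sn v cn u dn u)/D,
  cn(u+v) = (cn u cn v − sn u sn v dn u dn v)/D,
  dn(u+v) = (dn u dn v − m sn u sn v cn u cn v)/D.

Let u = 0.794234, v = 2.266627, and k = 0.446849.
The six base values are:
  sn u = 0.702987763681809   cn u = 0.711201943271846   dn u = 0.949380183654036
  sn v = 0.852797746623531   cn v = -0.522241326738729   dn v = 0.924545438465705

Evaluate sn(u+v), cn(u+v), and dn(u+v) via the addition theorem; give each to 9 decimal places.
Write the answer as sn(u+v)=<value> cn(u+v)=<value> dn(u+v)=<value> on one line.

sn(u+v)=0.254657588 cn(u+v)=-0.967031288 dn(u+v)=0.993504425

m = k² = 0.199674028801
D = 1 − m·sn²u·sn²v = 0.9282355765070728
sn(u+v) = (sn u·cn v·dn v + sn v·cn u·dn u)/D = 0.2363822333303737/0.9282355765070728 = 0.2546575883461331
cn(u+v) = (cn u·cn v − sn u·sn v·dn u·dn v)/D = -0.8976328454658745/0.9282355765070728 = -0.9670312883757854
dn(u+v) = (dn u·dn v − m·sn u·sn v·cn u·cn v)/D = 0.9222061524387605/0.9282355765070728 = 0.9935044247161901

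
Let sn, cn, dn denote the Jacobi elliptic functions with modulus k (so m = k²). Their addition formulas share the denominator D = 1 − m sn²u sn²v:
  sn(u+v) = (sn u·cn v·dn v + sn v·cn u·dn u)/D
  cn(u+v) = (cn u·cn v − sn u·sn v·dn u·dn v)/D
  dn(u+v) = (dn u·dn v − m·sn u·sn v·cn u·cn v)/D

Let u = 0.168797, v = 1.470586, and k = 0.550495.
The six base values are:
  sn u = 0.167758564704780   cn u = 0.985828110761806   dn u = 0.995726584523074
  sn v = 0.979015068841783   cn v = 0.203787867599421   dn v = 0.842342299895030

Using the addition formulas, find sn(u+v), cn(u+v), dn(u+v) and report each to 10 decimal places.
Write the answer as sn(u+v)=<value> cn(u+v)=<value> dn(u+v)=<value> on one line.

m = k² = 0.303044745025
D = 1 − m·sn²u·sn²v = 0.991825618284232
sn(u+v) = (sn u·cn v·dn v + sn v·cn u·dn u)/D = 0.9898134201767019/0.991825618284232 = 0.9979712178527804
cn(u+v) = (cn u·cn v − sn u·sn v·dn u·dn v)/D = 0.06314626135408839/0.991825618284232 = 0.06366669723990965
dn(u+v) = (dn u·dn v − m·sn u·sn v·cn u·cn v)/D = 0.828743534011307/0.991825618284232 = 0.8355738334778627

sn(u+v)=0.9979712179 cn(u+v)=0.0636666972 dn(u+v)=0.8355738335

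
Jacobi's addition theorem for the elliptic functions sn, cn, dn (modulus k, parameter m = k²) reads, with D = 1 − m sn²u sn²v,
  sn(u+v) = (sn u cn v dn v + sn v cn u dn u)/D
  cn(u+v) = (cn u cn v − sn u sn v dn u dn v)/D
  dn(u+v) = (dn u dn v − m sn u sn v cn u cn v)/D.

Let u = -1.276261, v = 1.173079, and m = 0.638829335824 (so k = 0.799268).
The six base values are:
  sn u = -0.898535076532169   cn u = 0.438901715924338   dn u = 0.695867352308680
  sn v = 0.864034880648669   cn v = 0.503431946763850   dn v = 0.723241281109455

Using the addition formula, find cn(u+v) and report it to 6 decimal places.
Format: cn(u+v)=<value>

m = k² = 0.638829335824
D = 1 − m·sn²u·sn²v = 0.6149496943368213
cn(u+v) = (cn u·cn v − sn u·sn v·dn u·dn v)/D = 0.6116864448173046/0.6149496943368213 = 0.9946934691576099

cn(u+v)=0.994693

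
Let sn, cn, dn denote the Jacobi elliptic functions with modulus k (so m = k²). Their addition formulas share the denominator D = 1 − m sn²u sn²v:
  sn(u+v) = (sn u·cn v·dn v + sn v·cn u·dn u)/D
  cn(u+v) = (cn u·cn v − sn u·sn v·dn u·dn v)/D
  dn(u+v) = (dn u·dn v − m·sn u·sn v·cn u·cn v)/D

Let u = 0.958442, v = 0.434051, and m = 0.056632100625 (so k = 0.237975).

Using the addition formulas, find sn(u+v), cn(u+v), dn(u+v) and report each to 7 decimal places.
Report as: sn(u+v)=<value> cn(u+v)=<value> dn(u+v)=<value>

sn u = 0.8143087459925741, cn u = 0.5804319651776609, dn u = 0.9810439978834427
sn v = 0.4198754204546276, cn v = 0.9075817490992476, dn v = 0.9949954889043215
m = k² = 0.056632100625
D = 1 − m·sn²u·sn²v = 0.9933796374531924
sn(u+v) = (sn u·cn v·dn v + sn v·cn u·dn u)/D = 0.9744425281980682/0.9933796374531924 = 0.980936684686154
cn(u+v) = (cn u·cn v − sn u·sn v·dn u·dn v)/D = 0.1930410923756728/0.9933796374531924 = 0.1943276116174355
dn(u+v) = (dn u·dn v − m·sn u·sn v·cn u·cn v)/D = 0.9659341379765864/0.9933796374531924 = 0.9723715904354853

sn(u+v)=0.9809367 cn(u+v)=0.1943276 dn(u+v)=0.9723716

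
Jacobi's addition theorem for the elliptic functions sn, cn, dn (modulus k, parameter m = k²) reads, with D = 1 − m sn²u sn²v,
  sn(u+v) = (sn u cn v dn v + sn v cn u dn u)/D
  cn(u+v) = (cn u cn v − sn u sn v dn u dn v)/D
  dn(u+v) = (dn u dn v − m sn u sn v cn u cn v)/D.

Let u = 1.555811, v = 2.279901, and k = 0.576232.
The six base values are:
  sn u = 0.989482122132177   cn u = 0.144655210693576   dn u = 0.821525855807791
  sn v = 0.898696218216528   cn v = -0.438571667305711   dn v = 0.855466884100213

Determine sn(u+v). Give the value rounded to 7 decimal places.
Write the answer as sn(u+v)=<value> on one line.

m = k² = 0.332043317824
D = 1 − m·sn²u·sn²v = 0.7374352160335122
sn(u+v) = (sn u·cn v·dn v + sn v·cn u·dn u)/D = -0.2644381456854397/0.7374352160335122 = -0.358591697190418

sn(u+v)=-0.3585917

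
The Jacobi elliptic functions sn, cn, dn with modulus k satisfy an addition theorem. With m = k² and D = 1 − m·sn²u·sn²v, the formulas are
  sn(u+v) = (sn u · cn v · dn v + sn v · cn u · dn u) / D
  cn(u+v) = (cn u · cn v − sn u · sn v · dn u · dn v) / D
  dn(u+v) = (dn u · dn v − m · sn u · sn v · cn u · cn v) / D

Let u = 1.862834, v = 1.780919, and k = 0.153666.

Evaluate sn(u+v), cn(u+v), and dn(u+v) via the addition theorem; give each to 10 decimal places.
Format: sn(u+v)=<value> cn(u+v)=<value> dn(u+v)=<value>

sn(u+v)=-0.4643849910 cn(u+v)=-0.8856334344 dn(u+v)=0.9974506124

sn u = 0.9612296133906805, cn u = -0.2757492163920015, dn u = 0.9890309677783138
sn v = 0.9803887676927395, cn v = -0.1970732457283628, dn v = 0.9885867934758035
m = k² = 0.023613239556
D = 1 − m·sn²u·sn²v = 0.9790296098328541
sn(u+v) = (sn u·cn v·dn v + sn v·cn u·dn u)/D = -0.4546466565060921/0.9790296098328541 = -0.4643849909541675
cn(u+v) = (cn u·cn v − sn u·sn v·dn u·dn v)/D = -0.8670613557628446/0.9790296098328541 = -0.8856334344278663
dn(u+v) = (dn u·dn v − m·sn u·sn v·cn u·cn v)/D = 0.9765336838656384/0.9790296098328541 = 0.9974506123796992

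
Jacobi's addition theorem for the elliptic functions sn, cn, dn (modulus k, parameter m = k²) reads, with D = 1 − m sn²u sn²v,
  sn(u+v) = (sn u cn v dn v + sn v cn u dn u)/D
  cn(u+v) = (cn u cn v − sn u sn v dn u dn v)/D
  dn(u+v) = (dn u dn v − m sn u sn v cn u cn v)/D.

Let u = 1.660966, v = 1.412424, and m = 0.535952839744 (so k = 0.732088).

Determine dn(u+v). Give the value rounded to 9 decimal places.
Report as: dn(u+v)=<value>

dn(u+v)=0.890438096

sn u = 0.9881891639640345, cn u = 0.1532389513931185, dn u = 0.6903857612137256
sn v = 0.9464235720442115, cn v = 0.3229278902155638, dn v = 0.7210670014720222
m = k² = 0.535952839744
D = 1 − m·sn²u·sn²v = 0.5312105300031886
dn(u+v) = (dn u·dn v − m·sn u·sn v·cn u·cn v)/D = 0.4730100927829873/0.5312105300031886 = 0.8904380957586591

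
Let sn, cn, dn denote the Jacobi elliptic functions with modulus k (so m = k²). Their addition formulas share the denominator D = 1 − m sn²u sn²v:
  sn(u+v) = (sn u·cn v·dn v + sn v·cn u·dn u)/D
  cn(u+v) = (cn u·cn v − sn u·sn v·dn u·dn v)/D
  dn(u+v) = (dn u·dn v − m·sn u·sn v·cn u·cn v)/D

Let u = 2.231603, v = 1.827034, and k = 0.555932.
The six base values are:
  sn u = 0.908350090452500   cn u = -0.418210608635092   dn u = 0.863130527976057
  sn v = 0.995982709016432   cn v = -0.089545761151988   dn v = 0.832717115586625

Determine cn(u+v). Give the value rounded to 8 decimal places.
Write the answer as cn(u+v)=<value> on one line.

m = k² = 0.309060388624
D = 1 − m·sn²u·sn²v = 0.7470390570143801
cn(u+v) = (cn u·cn v − sn u·sn v·dn u·dn v)/D = -0.6127990218621985/0.7470390570143801 = -0.820303859762452

cn(u+v)=-0.82030386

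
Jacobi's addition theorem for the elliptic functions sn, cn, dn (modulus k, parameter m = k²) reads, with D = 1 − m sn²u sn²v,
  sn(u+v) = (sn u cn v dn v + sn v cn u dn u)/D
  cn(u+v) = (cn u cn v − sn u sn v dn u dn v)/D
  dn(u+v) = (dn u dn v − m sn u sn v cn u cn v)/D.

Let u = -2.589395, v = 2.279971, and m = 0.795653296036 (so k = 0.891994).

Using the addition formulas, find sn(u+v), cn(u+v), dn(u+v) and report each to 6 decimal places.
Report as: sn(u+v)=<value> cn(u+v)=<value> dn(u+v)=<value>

sn(u+v)=-0.300850 cn(u+v)=0.953672 dn(u+v)=0.963320

sn u = -0.9877046299608603, cn u = -0.1563315833537165, dn u = 0.4730667221202388
sn v = 0.9998918560258572, cn v = -0.01470633377720237, dn v = 0.4522375314784104
m = k² = 0.795653296036
D = 1 − m·sn²u·sn²v = 0.2239599989087782
sn(u+v) = (sn u·cn v·dn v + sn v·cn u·dn u)/D = -0.06737828930683471/0.2239599989087782 = -0.3008496590245062
cn(u+v) = (cn u·cn v − sn u·sn v·dn u·dn v)/D = 0.2135842860355237/0.2239599989087782 = 0.9536715800865822
dn(u+v) = (dn u·dn v − m·sn u·sn v·cn u·cn v)/D = 0.2157450980420315/0.2239599989087782 = 0.9633197851992635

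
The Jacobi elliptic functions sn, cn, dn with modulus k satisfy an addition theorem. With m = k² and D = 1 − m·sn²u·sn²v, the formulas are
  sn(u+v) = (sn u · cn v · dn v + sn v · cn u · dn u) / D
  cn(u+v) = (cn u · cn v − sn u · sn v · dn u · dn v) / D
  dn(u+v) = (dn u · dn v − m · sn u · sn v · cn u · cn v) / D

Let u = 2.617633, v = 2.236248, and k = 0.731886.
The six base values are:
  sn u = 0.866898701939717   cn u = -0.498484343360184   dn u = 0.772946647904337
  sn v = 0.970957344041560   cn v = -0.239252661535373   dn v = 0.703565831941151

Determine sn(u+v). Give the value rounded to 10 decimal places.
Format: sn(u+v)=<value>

sn(u+v)=-0.8381072324

m = k² = 0.535657116996
D = 1 − m·sn²u·sn²v = 0.6204894207817807
sn(u+v) = (sn u·cn v·dn v + sn v·cn u·dn u)/D = -0.52003667119061/0.6204894207817807 = -0.8381072324092067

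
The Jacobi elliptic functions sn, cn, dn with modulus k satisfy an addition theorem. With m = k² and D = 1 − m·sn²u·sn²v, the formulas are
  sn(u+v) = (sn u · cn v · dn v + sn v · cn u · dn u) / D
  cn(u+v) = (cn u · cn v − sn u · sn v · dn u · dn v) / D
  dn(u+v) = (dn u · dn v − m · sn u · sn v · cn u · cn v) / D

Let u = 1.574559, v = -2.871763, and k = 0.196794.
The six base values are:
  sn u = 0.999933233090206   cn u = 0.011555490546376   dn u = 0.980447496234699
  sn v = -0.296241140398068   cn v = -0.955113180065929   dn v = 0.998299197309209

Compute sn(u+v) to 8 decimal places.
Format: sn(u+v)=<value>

sn(u+v)=-0.96004382

m = k² = 0.038727878436
D = 1 − m·sn²u·sn²v = 0.9966017411761419
sn(u+v) = (sn u·cn v·dn v + sn v·cn u·dn u)/D = -0.9567813388415549/0.9966017411761419 = -0.9600438162112853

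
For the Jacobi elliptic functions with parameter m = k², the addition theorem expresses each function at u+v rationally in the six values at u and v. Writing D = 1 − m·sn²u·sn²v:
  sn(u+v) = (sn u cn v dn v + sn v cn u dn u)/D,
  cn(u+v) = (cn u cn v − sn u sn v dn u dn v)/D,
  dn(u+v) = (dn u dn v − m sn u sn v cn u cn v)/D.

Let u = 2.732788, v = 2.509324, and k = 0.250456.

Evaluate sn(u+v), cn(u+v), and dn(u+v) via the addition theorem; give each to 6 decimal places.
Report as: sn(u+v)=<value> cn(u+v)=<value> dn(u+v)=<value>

sn(u+v)=-0.904938 cn(u+v)=0.425543 dn(u+v)=0.973977

sn u = 0.4429756210455779, cn u = -0.8965336575719199, dn u = 0.9938264470204658
sn v = 0.6290401772162884, cn v = -0.7773727905244051, dn v = 0.987511508041707
m = k² = 0.062728207936
D = 1 − m·sn²u·sn²v = 0.9951294354677489
sn(u+v) = (sn u·cn v·dn v + sn v·cn u·dn u)/D = -0.9005307731140104/0.9951294354677489 = -0.9049383336658376
cn(u+v) = (cn u·cn v − sn u·sn v·dn u·dn v)/D = 0.4234700934057131/0.9951294354677489 = 0.4255427267174204
dn(u+v) = (dn u·dn v − m·sn u·sn v·cn u·cn v)/D = 0.9692330974699178/0.9951294354677489 = 0.9739769148867968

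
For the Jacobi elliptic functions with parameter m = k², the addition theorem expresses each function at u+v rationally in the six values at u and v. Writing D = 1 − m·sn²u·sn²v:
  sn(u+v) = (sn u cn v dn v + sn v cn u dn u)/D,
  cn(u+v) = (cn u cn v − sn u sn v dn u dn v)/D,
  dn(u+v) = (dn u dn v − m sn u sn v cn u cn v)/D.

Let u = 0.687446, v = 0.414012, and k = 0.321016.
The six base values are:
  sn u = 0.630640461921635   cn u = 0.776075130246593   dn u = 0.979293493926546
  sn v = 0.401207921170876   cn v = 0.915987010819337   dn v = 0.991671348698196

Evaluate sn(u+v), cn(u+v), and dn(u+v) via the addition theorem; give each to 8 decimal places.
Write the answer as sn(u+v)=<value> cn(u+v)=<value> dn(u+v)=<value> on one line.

m = k² = 0.103051272256
D = 1 − m·sn²u·sn²v = 0.9934028551632001
sn(u+v) = (sn u·cn v·dn v + sn v·cn u·dn u)/D = 0.8777675124982361/0.9934028551632001 = 0.8835967280907734
cn(u+v) = (cn u·cn v − sn u·sn v·dn u·dn v)/D = 0.4651595711678486/0.9934028551632001 = 0.4682486754997603
dn(u+v) = (dn u·dn v − m·sn u·sn v·cn u·cn v)/D = 0.9526020788324498/0.9934028551632001 = 0.9589282675012572

sn(u+v)=0.88359673 cn(u+v)=0.46824868 dn(u+v)=0.95892827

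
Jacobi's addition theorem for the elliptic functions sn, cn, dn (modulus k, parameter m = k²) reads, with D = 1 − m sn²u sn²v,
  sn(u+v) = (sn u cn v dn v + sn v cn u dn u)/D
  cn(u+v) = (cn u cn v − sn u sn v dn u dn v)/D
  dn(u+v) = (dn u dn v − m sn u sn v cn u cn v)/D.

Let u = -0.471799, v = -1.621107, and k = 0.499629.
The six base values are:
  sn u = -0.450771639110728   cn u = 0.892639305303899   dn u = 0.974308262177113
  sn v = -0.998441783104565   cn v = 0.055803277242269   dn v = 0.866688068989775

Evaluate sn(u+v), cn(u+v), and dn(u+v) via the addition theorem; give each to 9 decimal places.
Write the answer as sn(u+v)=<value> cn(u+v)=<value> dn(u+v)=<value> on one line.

sn(u+v)=-0.937559942 cn(u+v)=-0.347823741 dn(u+v)=0.883499481

m = k² = 0.249629137641
D = 1 − m·sn²u·sn²v = 0.949434542737825
sn(u+v) = (sn u·cn v·dn v + sn v·cn u·dn u)/D = -0.8901517951006573/0.949434542737825 = -0.9375599422934226
cn(u+v) = (cn u·cn v − sn u·sn v·dn u·dn v)/D = -0.3302358742215331/0.949434542737825 = -0.3478237407175565
dn(u+v) = (dn u·dn v − m·sn u·sn v·cn u·cn v)/D = 0.8388249261031291/0.949434542737825 = 0.8834994813694709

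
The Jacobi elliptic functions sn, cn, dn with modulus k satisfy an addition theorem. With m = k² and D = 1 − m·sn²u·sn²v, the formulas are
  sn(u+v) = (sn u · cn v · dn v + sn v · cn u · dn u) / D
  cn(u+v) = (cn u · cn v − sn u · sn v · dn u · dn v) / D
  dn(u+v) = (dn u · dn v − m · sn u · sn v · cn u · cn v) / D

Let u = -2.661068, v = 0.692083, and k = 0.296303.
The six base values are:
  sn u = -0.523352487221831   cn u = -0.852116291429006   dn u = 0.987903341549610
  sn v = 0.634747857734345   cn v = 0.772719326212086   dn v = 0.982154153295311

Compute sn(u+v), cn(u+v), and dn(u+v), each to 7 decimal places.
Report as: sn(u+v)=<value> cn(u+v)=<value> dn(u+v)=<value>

m = k² = 0.087795467809
D = 1 − m·sn²u·sn²v = 0.9903113521763472
sn(u+v) = (sn u·cn v·dn v + sn v·cn u·dn u)/D = -0.9315238012466865/0.9903113521763472 = -0.9406373048229056
cn(u+v) = (cn u·cn v − sn u·sn v·dn u·dn v)/D = -0.3361249499223002/0.9903113521763472 = -0.3394134068882668
dn(u+v) = (dn u·dn v − m·sn u·sn v·cn u·cn v)/D = 0.951069521220367/0.9903113521763472 = 0.9603742490987902

sn(u+v)=-0.9406373 cn(u+v)=-0.3394134 dn(u+v)=0.9603742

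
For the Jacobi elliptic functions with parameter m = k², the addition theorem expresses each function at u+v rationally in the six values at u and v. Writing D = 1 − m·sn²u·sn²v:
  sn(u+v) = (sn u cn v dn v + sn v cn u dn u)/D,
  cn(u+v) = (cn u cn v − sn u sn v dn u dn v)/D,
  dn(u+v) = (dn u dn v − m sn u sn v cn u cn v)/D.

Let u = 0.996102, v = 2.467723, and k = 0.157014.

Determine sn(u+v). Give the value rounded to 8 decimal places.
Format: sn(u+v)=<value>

sn(u+v)=-0.29789297

sn u = 0.8375458215166202, cn u = 0.5463670898398345, dn u = 0.9913153189570062
sn v = 0.6382797255581798, cn v = -0.7698045154072394, dn v = 0.9949654172571431
m = k² = 0.024653396196
D = 1 − m·sn²u·sn²v = 0.9929544320620599
sn(u+v) = (sn u·cn v·dn v + sn v·cn u·dn u)/D = -0.2957941417838611/0.9929544320620599 = -0.2978929669205342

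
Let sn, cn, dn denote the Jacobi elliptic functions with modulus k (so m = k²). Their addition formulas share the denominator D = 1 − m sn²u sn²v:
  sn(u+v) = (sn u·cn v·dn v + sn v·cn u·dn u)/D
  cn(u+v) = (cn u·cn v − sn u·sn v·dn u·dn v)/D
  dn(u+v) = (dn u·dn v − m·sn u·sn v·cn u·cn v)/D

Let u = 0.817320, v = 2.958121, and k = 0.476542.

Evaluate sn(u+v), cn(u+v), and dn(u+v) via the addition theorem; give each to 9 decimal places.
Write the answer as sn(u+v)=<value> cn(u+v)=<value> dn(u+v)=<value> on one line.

sn u = 0.7168778298240627, cn u = 0.6971988074478772, dn u = 0.9398372941018914
sn v = 0.3772406391920972, cn v = -0.9261152736792207, dn v = 0.9837084854963381
m = k² = 0.227092277764
D = 1 − m·sn²u·sn²v = 0.9833915306394806
sn(u+v) = (sn u·cn v·dn v + sn v·cn u·dn u)/D = -0.4059071568265416/0.9833915306394806 = -0.4127625103325712
cn(u+v) = (cn u·cn v − sn u·sn v·dn u·dn v)/D = -0.8957110485923761/0.9833915306394806 = -0.9108386849843138
dn(u+v) = (dn u·dn v − m·sn u·sn v·cn u·cn v)/D = 0.9641799821922526/0.9833915306394806 = 0.9804639883010431

sn(u+v)=-0.412762510 cn(u+v)=-0.910838685 dn(u+v)=0.980463988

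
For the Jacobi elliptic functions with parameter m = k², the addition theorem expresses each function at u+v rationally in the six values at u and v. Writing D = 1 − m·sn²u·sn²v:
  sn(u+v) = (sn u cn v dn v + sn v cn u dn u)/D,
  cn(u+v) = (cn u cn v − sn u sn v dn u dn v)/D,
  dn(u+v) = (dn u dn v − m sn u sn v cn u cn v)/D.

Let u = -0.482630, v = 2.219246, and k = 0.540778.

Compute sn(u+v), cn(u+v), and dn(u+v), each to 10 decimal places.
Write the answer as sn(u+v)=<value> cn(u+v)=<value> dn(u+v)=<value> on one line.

sn u = -0.4594845055461767, cn u = 0.8881857852741089, dn u = 0.9686372545640522
sn v = 0.9072757225653637, cn v = -0.4205362805317719, dn v = 0.8713653317685119
m = k² = 0.292440845284
D = 1 − m·sn²u·sn²v = 0.9491772275986029
sn(u+v) = (sn u·cn v·dn v + sn v·cn u·dn u)/D = 0.9489302179785197/0.9491772275986029 = 0.9997397644898117
cn(u+v) = (cn u·cn v − sn u·sn v·dn u·dn v)/D = -0.02165296282288514/0.9491772275986029 = -0.02281234967853859
dn(u+v) = (dn u·dn v − m·sn u·sn v·cn u·cn v)/D = 0.798500859714777/0.9491772275986029 = 0.8412558123997204

sn(u+v)=0.9997397645 cn(u+v)=-0.0228123497 dn(u+v)=0.8412558124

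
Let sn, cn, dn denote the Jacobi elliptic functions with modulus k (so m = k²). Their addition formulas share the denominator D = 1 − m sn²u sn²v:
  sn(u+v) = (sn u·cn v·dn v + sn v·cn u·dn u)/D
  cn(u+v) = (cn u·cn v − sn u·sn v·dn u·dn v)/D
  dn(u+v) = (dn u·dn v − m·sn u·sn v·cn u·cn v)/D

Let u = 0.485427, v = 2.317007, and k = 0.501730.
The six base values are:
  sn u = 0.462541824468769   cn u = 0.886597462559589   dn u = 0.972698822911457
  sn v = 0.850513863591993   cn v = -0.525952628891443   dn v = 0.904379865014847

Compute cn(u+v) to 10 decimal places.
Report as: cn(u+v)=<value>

m = k² = 0.2517329929
D = 1 − m·sn²u·sn²v = 0.9610412555887569
cn(u+v) = (cn u·cn v − sn u·sn v·dn u·dn v)/D = -0.8123764559948775/0.9610412555887569 = -0.8453086184080581

cn(u+v)=-0.8453086184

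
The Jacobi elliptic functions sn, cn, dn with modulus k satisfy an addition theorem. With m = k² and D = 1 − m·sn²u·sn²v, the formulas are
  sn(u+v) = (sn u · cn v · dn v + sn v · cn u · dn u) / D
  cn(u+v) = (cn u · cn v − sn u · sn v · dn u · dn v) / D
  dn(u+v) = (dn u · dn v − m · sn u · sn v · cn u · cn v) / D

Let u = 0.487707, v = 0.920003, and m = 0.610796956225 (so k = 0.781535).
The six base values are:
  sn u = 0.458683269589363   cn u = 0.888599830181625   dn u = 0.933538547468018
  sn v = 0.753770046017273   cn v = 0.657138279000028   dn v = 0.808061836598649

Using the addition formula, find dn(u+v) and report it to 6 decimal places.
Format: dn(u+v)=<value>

m = k² = 0.610796956225
D = 1 − m·sn²u·sn²v = 0.9269869629871569
dn(u+v) = (dn u·dn v − m·sn u·sn v·cn u·cn v)/D = 0.631043087471776/0.9269869629871569 = 0.6807464534757636

dn(u+v)=0.680746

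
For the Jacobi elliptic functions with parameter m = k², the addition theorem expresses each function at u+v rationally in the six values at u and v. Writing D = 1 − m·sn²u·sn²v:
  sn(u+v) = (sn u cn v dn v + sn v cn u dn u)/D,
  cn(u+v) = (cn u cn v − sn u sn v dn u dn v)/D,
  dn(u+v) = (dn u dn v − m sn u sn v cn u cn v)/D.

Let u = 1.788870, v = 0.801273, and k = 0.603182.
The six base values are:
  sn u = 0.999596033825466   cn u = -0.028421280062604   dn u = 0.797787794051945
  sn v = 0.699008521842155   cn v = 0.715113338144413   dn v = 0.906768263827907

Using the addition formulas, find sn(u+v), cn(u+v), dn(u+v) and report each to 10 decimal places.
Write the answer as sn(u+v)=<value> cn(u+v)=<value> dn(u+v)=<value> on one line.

sn(u+v)=0.7689105294 cn(u+v)=-0.6393563934 dn(u+v)=0.8859435995

m = k² = 0.363828525124
D = 1 − m·sn²u·sn²v = 0.8223722824719149
sn(u+v) = (sn u·cn v·dn v + sn v·cn u·dn u)/D = 0.6323307070999978/0.8223722824719149 = 0.7689105294250876
cn(u+v) = (cn u·cn v − sn u·sn v·dn u·dn v)/D = -0.5257889765262142/0.8223722824719149 = -0.6393563933669792
dn(u+v) = (dn u·dn v − m·sn u·sn v·cn u·cn v)/D = 0.728575460081532/0.8223722824719149 = 0.8859435995235087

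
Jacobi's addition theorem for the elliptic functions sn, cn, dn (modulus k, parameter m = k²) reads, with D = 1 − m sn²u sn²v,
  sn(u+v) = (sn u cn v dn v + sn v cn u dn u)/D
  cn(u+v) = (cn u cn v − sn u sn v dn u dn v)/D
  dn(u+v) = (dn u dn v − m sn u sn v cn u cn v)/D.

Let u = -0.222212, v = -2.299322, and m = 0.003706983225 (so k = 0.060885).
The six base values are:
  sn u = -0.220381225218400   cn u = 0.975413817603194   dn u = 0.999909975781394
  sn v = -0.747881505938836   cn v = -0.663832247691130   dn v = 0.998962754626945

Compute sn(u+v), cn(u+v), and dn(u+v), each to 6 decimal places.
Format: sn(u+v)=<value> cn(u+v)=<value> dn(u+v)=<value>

sn(u+v)=-0.583343 cn(u+v)=-0.812226 dn(u+v)=0.999369

m = k² = 0.003706983225
D = 1 − m·sn²u·sn²v = 0.999899298626311
sn(u+v) = (sn u·cn v·dn v + sn v·cn u·dn u)/D = -0.5832838636330031/0.999899298626311 = -0.5833426070348629
cn(u+v) = (cn u·cn v − sn u·sn v·dn u·dn v)/D = -0.8121444094609929/0.999899298626311 = -0.8122262017552558
dn(u+v) = (dn u·dn v − m·sn u·sn v·cn u·cn v)/D = 0.9992684410695131/0.999899298626311 = 0.9993690789085815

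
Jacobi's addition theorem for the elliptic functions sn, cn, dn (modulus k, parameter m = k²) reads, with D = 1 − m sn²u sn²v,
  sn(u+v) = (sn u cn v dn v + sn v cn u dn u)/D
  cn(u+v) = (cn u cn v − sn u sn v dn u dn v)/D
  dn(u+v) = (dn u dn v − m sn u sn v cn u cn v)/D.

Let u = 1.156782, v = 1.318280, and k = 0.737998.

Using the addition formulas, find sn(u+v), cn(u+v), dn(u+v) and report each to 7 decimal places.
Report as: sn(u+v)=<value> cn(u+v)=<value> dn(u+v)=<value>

sn u = 0.8673201136663343, cn u = 0.4977507613553362, dn u = 0.7683078430446915
sn v = 0.9211278318569272, cn v = 0.3892602180785452, dn v = 0.733406353461919
m = k² = 0.544641048004
D = 1 − m·sn²u·sn²v = 0.6523765901607806
sn(u+v) = (sn u·cn v·dn v + sn v·cn u·dn u)/D = 0.5998707387996352/0.6523765901607806 = 0.9195160400403008
cn(u+v) = (cn u·cn v − sn u·sn v·dn u·dn v)/D = -0.2564182367184262/0.6523765901607806 = -0.3930524800947119
dn(u+v) = (dn u·dn v − m·sn u·sn v·cn u·cn v)/D = 0.4791752395053552/0.6523765901607806 = 0.7345071033086285

sn(u+v)=0.9195160 cn(u+v)=-0.3930525 dn(u+v)=0.7345071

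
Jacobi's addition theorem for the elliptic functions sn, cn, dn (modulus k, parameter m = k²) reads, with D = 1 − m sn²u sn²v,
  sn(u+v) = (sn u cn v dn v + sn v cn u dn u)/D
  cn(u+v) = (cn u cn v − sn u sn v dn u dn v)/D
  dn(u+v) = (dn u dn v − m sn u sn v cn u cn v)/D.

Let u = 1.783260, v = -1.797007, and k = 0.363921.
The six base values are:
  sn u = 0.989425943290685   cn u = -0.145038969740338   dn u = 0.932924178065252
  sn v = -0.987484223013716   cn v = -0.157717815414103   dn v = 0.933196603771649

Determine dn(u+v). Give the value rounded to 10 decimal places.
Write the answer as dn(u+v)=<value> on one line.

m = k² = 0.132438494241
D = 1 − m·sn²u·sn²v = 0.8735726156489
dn(u+v) = (dn u·dn v − m·sn u·sn v·cn u·cn v)/D = 0.8735616843730925/0.8735726156489 = 0.9999874867004624

dn(u+v)=0.9999874867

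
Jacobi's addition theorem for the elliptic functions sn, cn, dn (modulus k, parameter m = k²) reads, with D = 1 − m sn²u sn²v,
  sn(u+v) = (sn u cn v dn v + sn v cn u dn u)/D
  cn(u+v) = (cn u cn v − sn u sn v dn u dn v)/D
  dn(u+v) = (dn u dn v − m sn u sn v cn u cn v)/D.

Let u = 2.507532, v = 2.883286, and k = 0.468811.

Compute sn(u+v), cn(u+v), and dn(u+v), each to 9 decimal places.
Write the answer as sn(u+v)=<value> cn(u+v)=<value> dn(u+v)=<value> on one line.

sn u = 0.7268002074212253, cn u = -0.6868489342588106, dn u = 0.9401604918775131
sn v = 0.4375395079519055, cn v = -0.8991991876003917, dn v = 0.9787361328473875
m = k² = 0.219783753721
D = 1 − m·sn²u·sn²v = 0.9777740557944566
sn(u+v) = (sn u·cn v·dn v + sn v·cn u·dn u)/D = -0.9221817711681666/0.9777740557944566 = -0.9431440379330576
cn(u+v) = (cn u·cn v − sn u·sn v·dn u·dn v)/D = 0.3249967463066121/0.9777740557944566 = 0.3323843012407884
dn(u+v) = (dn u·dn v − m·sn u·sn v·cn u·cn v)/D = 0.8770027229034057/0.9777740557944566 = 0.8969380172301947

sn(u+v)=-0.943144038 cn(u+v)=0.332384301 dn(u+v)=0.896938017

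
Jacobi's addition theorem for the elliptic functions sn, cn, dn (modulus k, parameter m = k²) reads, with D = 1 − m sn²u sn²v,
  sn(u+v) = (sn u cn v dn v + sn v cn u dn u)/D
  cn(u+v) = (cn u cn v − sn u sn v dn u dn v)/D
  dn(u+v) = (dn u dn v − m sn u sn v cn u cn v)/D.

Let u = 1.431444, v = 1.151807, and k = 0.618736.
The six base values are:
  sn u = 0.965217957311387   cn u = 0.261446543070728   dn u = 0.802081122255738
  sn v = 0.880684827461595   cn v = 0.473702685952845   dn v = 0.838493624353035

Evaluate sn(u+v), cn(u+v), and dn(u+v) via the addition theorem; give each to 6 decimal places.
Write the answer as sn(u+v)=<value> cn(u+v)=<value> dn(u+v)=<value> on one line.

sn(u+v)=0.785302 cn(u+v)=-0.619113 dn(u+v)=0.874017

m = k² = 0.382834237696
D = 1 − m·sn²u·sn²v = 0.7233678923589799
sn(u+v) = (sn u·cn v·dn v + sn v·cn u·dn u)/D = 0.568062155569924/0.7233678923589799 = 0.7853018658561312
cn(u+v) = (cn u·cn v − sn u·sn v·dn u·dn v)/D = -0.4478465084212717/0.7233678923589799 = -0.6191130587242356
dn(u+v) = (dn u·dn v − m·sn u·sn v·cn u·cn v)/D = 0.632236159734705/0.7233678923589799 = 0.8740174486773465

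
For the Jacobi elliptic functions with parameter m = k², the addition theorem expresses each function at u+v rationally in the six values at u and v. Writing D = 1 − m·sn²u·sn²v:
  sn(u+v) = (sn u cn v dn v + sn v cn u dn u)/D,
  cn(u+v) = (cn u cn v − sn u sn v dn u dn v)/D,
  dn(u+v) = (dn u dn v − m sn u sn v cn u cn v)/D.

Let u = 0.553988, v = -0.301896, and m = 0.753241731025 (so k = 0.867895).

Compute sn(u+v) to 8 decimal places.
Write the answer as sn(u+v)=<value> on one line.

sn(u+v)=0.24751120

sn u = 0.5090585614741425, cn u = 0.8607318868206735, dn u = 0.8971089518881888
sn v = -0.2941011149548962, cn v = 0.9557743113216043, dn v = 0.9668753826639978
m = k² = 0.753241731025
D = 1 − m·sn²u·sn²v = 0.983116471841868
sn(u+v) = (sn u·cn v·dn v + sn v·cn u·dn u)/D = 0.2433323353623031/0.983116471841868 = 0.2475111976370614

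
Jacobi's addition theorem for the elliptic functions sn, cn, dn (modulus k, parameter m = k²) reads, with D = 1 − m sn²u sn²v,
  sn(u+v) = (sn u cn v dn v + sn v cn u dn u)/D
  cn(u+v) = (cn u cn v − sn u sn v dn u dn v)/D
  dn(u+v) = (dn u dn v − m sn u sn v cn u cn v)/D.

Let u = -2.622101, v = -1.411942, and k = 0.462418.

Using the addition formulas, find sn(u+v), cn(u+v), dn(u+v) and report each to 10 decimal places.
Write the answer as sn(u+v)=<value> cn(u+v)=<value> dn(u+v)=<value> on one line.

sn(u+v)=0.6362575706 cn(u+v)=-0.7714767034 dn(u+v)=0.9557386591

sn u = -0.6439733166397943, cn u = -0.7650479510827692, dn u = 0.9546330086708701
sn v = -0.9744875113966726, cn v = 0.2244417299254307, dn v = 0.8927155792620962
m = k² = 0.213830406724
D = 1 − m·sn²u·sn²v = 0.9157911449305342
sn(u+v) = (sn u·cn v·dn v + sn v·cn u·dn u)/D = 0.5826790490062993/0.9157911449305342 = 0.6362575705517413
cn(u+v) = (cn u·cn v − sn u·sn v·dn u·dn v)/D = -0.7065115335097463/0.9157911449305342 = -0.7714767034172814
dn(u+v) = (dn u·dn v − m·sn u·sn v·cn u·cn v)/D = 0.8752570008315542/0.9157911449305342 = 0.9557386590563128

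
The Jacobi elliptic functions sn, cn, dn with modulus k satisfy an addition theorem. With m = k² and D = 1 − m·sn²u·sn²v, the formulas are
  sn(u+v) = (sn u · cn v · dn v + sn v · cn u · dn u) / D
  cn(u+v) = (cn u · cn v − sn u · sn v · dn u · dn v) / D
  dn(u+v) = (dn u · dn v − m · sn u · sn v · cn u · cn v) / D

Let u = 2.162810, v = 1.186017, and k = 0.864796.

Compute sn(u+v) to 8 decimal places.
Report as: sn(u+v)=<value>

sn(u+v)=0.76231979

sn u = 0.9999871657038245, cn u = -0.005066401842717167, dn u = 0.5021424848441243
sn v = 0.857269168398537, cn v = 0.5148685006030965, dn v = 0.6711042986726688
m = k² = 0.747872121616
D = 1 − m·sn²u·sn²v = 0.4503950875529824
sn(u+v) = (sn u·cn v·dn v + sn v·cn u·dn u)/D = 0.3433450889279861/0.4503950875529824 = 0.7623197908160944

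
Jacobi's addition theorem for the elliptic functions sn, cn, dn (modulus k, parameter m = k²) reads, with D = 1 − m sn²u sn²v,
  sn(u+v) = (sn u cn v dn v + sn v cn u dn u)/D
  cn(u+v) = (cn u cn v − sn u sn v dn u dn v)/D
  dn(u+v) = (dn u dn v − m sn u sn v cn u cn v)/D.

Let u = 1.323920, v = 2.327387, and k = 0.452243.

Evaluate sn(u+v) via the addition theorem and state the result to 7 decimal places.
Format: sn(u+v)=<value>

sn u = 0.9545628569032881, cn u = 0.2980096512206153, dn u = 0.9020199392633741
sn v = 0.8242554117039744, cn v = -0.5662181702106633, dn v = 0.9279262869568231
m = k² = 0.204523731049
D = 1 − m·sn²u·sn²v = 0.8733875582944354
sn(u+v) = (sn u·cn v·dn v + sn v·cn u·dn u)/D = -0.2799670219806812/0.8733875582944354 = -0.3205530229070415

sn(u+v)=-0.3205530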